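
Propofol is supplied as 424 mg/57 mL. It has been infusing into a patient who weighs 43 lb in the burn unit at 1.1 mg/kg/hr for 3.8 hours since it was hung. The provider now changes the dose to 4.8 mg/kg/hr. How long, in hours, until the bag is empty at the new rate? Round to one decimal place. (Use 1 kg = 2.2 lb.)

Initial rate:
Weight = 43 lb ÷ 2.2 lb/kg = 19.54545 kg
Dose = 1.1 mg/kg/hr × 19.54545 kg = 21.5 mg/hr
Concentration = 424 mg ÷ 57 mL = 7.438596 mg/mL
Rate = 21.5 mg/hr ÷ 7.438596 mg/mL = 2.89033 mL/hr
Volume infused so far = 2.89033 mL/hr × 3.8 hr = 10.98325 mL
Volume remaining = 57 − 10.98325 = 46.01675 mL
New rate:
Dose = 4.8 mg/kg/hr × 19.54545 kg = 93.81818 mg/hr
Rate = 93.81818 mg/hr ÷ 7.438596 mg/mL = 12.61235 mL/hr
Time remaining = 46.01675 mL ÷ 12.61235 mL/hr = 3.648547 hr

3.6 hours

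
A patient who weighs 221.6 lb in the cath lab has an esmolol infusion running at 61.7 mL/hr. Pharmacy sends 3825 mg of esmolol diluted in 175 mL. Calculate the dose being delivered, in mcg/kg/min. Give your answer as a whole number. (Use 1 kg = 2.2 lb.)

Weight = 221.6 lb ÷ 2.2 lb/kg = 100.7273 kg
Concentration = 3825 mg ÷ 175 mL = 21.85714 mg/mL = 21857.14 mcg/mL
Drug rate = 61.7 mL/hr × 21857.14 mcg/mL = 1348586 mcg/hr
1348586 mcg/hr ÷ 60 min/hr = 22476.43 mcg/min
22476.43 mcg/min ÷ 100.7273 kg = 223.1414 mcg/kg/min

223 mcg/kg/min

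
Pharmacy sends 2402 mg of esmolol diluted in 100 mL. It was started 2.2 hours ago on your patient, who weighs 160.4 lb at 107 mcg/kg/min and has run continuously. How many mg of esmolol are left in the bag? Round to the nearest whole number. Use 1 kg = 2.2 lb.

1372 mg

Weight = 160.4 lb ÷ 2.2 lb/kg = 72.90909 kg
Dose = 107 mcg/kg/min × 72.90909 kg = 7801.273 mcg/min
7801.273 mcg/min × 60 min/hr = 468076.4 mcg/hr
Concentration = 2402 mg ÷ 100 mL = 24.02 mg/mL = 24020 mcg/mL
Rate = 468076.4 mcg/hr ÷ 24020 mcg/mL = 19.48694 mL/hr
Volume infused = 19.48694 mL/hr × 2.2 hr = 42.87127 mL
Volume remaining = 100 − 42.87127 = 57.12873 mL
Drug remaining = 57.12873 mL × 24020 mcg/mL = 1372232 mcg = 1372.232 mg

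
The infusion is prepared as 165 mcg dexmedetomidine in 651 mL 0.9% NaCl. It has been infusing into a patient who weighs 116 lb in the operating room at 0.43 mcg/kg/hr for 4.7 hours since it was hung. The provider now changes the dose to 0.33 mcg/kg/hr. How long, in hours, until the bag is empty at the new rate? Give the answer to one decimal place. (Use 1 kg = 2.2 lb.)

Initial rate:
Weight = 116 lb ÷ 2.2 lb/kg = 52.72727 kg
Dose = 0.43 mcg/kg/hr × 52.72727 kg = 22.67273 mcg/hr
Concentration = 165 mcg ÷ 651 mL = 0.2534562 mcg/mL
Rate = 22.67273 mcg/hr ÷ 0.2534562 mcg/mL = 89.45421 mL/hr
Volume infused so far = 89.45421 mL/hr × 4.7 hr = 420.4348 mL
Volume remaining = 651 − 420.4348 = 230.5652 mL
New rate:
Dose = 0.33 mcg/kg/hr × 52.72727 kg = 17.4 mcg/hr
Rate = 17.4 mcg/hr ÷ 0.2534562 mcg/mL = 68.65091 mL/hr
Time remaining = 230.5652 mL ÷ 68.65091 mL/hr = 3.358516 hr

3.4 hours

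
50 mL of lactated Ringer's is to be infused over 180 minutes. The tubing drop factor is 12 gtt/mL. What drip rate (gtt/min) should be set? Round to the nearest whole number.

50 mL ÷ (180 min) = 0.2777778 mL/min
0.2777778 mL/min × 12 gtt/mL = 3.333333 gtt/min

3 gtt/min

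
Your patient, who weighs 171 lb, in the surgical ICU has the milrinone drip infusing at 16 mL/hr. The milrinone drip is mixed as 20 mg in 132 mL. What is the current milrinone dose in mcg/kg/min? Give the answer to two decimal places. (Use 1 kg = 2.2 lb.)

Weight = 171 lb ÷ 2.2 lb/kg = 77.72727 kg
Concentration = 20 mg ÷ 132 mL = 0.1515152 mg/mL = 151.5152 mcg/mL
Drug rate = 16 mL/hr × 151.5152 mcg/mL = 2424.242 mcg/hr
2424.242 mcg/hr ÷ 60 min/hr = 40.40404 mcg/min
40.40404 mcg/min ÷ 77.72727 kg = 0.5198181 mcg/kg/min

0.52 mcg/kg/min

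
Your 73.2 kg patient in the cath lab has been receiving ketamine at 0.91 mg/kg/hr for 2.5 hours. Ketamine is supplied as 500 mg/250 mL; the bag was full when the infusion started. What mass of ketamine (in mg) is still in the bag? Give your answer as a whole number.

Dose = 0.91 mg/kg/hr × 73.2 kg = 66.612 mg/hr
Concentration = 500 mg ÷ 250 mL = 2 mg/mL
Rate = 66.612 mg/hr ÷ 2 mg/mL = 33.306 mL/hr
Volume infused = 33.306 mL/hr × 2.5 hr = 83.265 mL
Volume remaining = 250 − 83.265 = 166.735 mL
Drug remaining = 166.735 mL × 2 mg/mL = 333.47 mg

333 mg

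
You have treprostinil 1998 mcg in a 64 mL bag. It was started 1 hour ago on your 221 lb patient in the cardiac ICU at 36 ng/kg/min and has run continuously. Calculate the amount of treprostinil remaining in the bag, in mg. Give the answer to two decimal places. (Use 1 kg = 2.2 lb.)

1.78 mg

Weight = 221 lb ÷ 2.2 lb/kg = 100.4545 kg
Dose = 36 ng/kg/min × 100.4545 kg = 3616.364 ng/min
3616.364 ng/min × 60 min/hr = 216981.8 ng/hr
Concentration = 1998 mcg ÷ 64 mL = 31.21875 mcg/mL = 31218.75 ng/mL
Rate = 216981.8 ng/hr ÷ 31218.75 ng/mL = 6.950369 mL/hr
Volume infused = 6.950369 mL/hr × 1 hr = 6.950369 mL
Volume remaining = 64 − 6.950369 = 57.04963 mL
Drug remaining = 57.04963 mL × 31218.75 ng/mL = 1781018 ng = 1.781018 mg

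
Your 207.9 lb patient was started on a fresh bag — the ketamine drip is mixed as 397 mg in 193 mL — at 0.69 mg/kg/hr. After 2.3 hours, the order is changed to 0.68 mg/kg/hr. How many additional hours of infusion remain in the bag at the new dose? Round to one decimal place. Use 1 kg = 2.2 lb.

3.8 hours

Initial rate:
Weight = 207.9 lb ÷ 2.2 lb/kg = 94.5 kg
Dose = 0.69 mg/kg/hr × 94.5 kg = 65.205 mg/hr
Concentration = 397 mg ÷ 193 mL = 2.056995 mg/mL
Rate = 65.205 mg/hr ÷ 2.056995 mg/mL = 31.69916 mL/hr
Volume infused so far = 31.69916 mL/hr × 2.3 hr = 72.90806 mL
Volume remaining = 193 − 72.90806 = 120.0919 mL
New rate:
Dose = 0.68 mg/kg/hr × 94.5 kg = 64.26 mg/hr
Rate = 64.26 mg/hr ÷ 2.056995 mg/mL = 31.23975 mL/hr
Time remaining = 120.0919 mL ÷ 31.23975 mL/hr = 3.844203 hr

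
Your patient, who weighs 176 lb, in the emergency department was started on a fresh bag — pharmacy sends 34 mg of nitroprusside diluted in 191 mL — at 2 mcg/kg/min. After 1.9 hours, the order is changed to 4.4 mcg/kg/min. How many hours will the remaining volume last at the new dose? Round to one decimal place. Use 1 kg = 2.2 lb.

0.7 hours

Initial rate:
Weight = 176 lb ÷ 2.2 lb/kg = 80 kg
Dose = 2 mcg/kg/min × 80 kg = 160 mcg/min
160 mcg/min × 60 min/hr = 9600 mcg/hr
Concentration = 34 mg ÷ 191 mL = 0.1780105 mg/mL = 178.0105 mcg/mL
Rate = 9600 mcg/hr ÷ 178.0105 mcg/mL = 53.92941 mL/hr
Volume infused so far = 53.92941 mL/hr × 1.9 hr = 102.4659 mL
Volume remaining = 191 − 102.4659 = 88.53412 mL
New rate:
Dose = 4.4 mcg/kg/min × 80 kg = 352 mcg/min
352 mcg/min × 60 min/hr = 21120 mcg/hr
Rate = 21120 mcg/hr ÷ 178.0105 mcg/mL = 118.6447 mL/hr
Time remaining = 88.53412 mL ÷ 118.6447 mL/hr = 0.7462121 hr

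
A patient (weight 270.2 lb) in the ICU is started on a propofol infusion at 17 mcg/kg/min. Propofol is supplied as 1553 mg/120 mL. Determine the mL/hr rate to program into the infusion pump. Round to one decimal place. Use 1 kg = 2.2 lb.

9.7 mL/hr

Weight = 270.2 lb ÷ 2.2 lb/kg = 122.8182 kg
Dose = 17 mcg/kg/min × 122.8182 kg = 2087.909 mcg/min
2087.909 mcg/min × 60 min/hr = 125274.5 mcg/hr
Concentration = 1553 mg ÷ 120 mL = 12.94167 mg/mL = 12941.67 mcg/mL
Rate = 125274.5 mcg/hr ÷ 12941.67 mcg/mL = 9.679939 mL/hr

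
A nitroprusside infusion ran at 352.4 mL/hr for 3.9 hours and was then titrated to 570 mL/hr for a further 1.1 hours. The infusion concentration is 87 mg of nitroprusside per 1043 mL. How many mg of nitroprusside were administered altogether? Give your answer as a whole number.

Concentration = 87 mg ÷ 1043 mL = 0.08341323 mg/mL
Stage 1: 352.4 mL/hr × 3.9 hr = 1374.36 mL → 1374.36 mL × 0.08341323 mg/mL = 114.6398 mg
Stage 2: 570 mL/hr × 1.1 hr = 627 mL → 627 mL × 0.08341323 mg/mL = 52.3001 mg
Total = 114.6398 + 52.3001 = 166.9399 mg

167 mg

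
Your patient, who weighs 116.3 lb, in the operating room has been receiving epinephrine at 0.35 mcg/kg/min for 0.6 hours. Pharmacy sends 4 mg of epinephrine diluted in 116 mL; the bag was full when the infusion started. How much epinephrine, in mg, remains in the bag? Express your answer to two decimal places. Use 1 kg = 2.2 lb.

3.33 mg

Weight = 116.3 lb ÷ 2.2 lb/kg = 52.86364 kg
Dose = 0.35 mcg/kg/min × 52.86364 kg = 18.50227 mcg/min
18.50227 mcg/min × 60 min/hr = 1110.136 mcg/hr
Concentration = 4 mg ÷ 116 mL = 0.03448276 mg/mL = 34.48276 mcg/mL
Rate = 1110.136 mcg/hr ÷ 34.48276 mcg/mL = 32.19395 mL/hr
Volume infused = 32.19395 mL/hr × 0.6 hr = 19.31637 mL
Volume remaining = 116 − 19.31637 = 96.68363 mL
Drug remaining = 96.68363 mL × 34.48276 mcg/mL = 3333.918 mcg = 3.333918 mg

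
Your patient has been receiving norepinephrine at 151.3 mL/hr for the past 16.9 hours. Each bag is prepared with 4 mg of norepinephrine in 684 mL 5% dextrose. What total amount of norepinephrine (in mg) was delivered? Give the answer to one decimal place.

Concentration = 4 mg ÷ 684 mL = 0.005847953 mg/mL = 5.847953 mcg/mL
Drug rate = 151.3 mL/hr × 5.847953 mcg/mL = 884.7953 mcg/hr
Total = 884.7953 mcg/hr × 16.9 hr = 14953.04 mcg = 14.95304 mg

15.0 mg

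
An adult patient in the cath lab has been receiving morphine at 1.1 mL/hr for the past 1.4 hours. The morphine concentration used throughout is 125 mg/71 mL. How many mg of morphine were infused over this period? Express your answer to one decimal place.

Concentration = 125 mg ÷ 71 mL = 1.760563 mg/mL
Drug rate = 1.1 mL/hr × 1.760563 mg/mL = 1.93662 mg/hr
Total = 1.93662 mg/hr × 1.4 hr = 2.711268 mg

2.7 mg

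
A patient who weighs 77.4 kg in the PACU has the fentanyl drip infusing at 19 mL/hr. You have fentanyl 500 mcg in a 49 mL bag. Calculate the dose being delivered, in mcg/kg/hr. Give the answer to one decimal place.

2.5 mcg/kg/hr

Concentration = 500 mcg ÷ 49 mL = 10.20408 mcg/mL
Drug rate = 19 mL/hr × 10.20408 mcg/mL = 193.8776 mcg/hr
193.8776 mcg/hr ÷ 77.4 kg = 2.504878 mcg/kg/hr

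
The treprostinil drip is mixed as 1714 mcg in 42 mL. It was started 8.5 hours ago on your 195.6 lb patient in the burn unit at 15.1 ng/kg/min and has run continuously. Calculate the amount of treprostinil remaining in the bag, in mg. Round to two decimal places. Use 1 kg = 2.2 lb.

1.03 mg

Weight = 195.6 lb ÷ 2.2 lb/kg = 88.90909 kg
Dose = 15.1 ng/kg/min × 88.90909 kg = 1342.527 ng/min
1342.527 ng/min × 60 min/hr = 80551.64 ng/hr
Concentration = 1714 mcg ÷ 42 mL = 40.80952 mcg/mL = 40809.52 ng/mL
Rate = 80551.64 ng/hr ÷ 40809.52 ng/mL = 1.973844 mL/hr
Volume infused = 1.973844 mL/hr × 8.5 hr = 16.77767 mL
Volume remaining = 42 − 16.77767 = 25.22233 mL
Drug remaining = 25.22233 mL × 40809.52 ng/mL = 1029311 ng = 1.029311 mg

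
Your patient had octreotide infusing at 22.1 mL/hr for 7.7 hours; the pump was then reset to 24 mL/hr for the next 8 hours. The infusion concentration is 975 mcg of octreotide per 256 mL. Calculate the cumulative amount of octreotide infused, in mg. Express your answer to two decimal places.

1.38 mg

Concentration = 975 mcg ÷ 256 mL = 3.808594 mcg/mL
Stage 1: 22.1 mL/hr × 7.7 hr = 170.17 mL → 170.17 mL × 3.808594 mcg/mL = 648.1084 mcg
Stage 2: 24 mL/hr × 8 hr = 192 mL → 192 mL × 3.808594 mcg/mL = 731.25 mcg
Total = 648.1084 + 731.25 = 1379.358 mcg = 1.379358 mg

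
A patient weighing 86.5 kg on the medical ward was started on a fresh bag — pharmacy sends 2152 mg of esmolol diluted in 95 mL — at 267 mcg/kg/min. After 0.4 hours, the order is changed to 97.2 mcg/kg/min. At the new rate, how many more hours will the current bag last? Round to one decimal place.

Initial rate:
Dose = 267 mcg/kg/min × 86.5 kg = 23095.5 mcg/min
23095.5 mcg/min × 60 min/hr = 1385730 mcg/hr
Concentration = 2152 mg ÷ 95 mL = 22.65263 mg/mL = 22652.63 mcg/mL
Rate = 1385730 mcg/hr ÷ 22652.63 mcg/mL = 61.17303 mL/hr
Volume infused so far = 61.17303 mL/hr × 0.4 hr = 24.46921 mL
Volume remaining = 95 − 24.46921 = 70.53079 mL
New rate:
Dose = 97.2 mcg/kg/min × 86.5 kg = 8407.8 mcg/min
8407.8 mcg/min × 60 min/hr = 504468 mcg/hr
Rate = 504468 mcg/hr ÷ 22652.63 mcg/mL = 22.26973 mL/hr
Time remaining = 70.53079 mL ÷ 22.26973 mL/hr = 3.167115 hr

3.2 hours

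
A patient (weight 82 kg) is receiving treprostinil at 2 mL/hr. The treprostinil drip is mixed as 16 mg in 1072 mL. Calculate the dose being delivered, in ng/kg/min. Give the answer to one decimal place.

Concentration = 16 mg ÷ 1072 mL = 0.01492537 mg/mL = 14925.37 ng/mL
Drug rate = 2 mL/hr × 14925.37 ng/mL = 29850.75 ng/hr
29850.75 ng/hr ÷ 60 min/hr = 497.5124 ng/min
497.5124 ng/min ÷ 82 kg = 6.067225 ng/kg/min

6.1 ng/kg/min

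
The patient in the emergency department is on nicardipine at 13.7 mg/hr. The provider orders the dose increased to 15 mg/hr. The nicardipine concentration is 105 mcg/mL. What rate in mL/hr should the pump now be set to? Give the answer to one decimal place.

142.9 mL/hr

Concentration = 105 mcg/mL = 0.105 mg/mL
Rate = 15 mg/hr ÷ 0.105 mg/mL = 142.8571 mL/hr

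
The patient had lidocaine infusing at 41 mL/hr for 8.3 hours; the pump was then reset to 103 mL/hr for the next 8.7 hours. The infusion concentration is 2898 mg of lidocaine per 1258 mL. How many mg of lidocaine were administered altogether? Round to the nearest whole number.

2848 mg

Concentration = 2898 mg ÷ 1258 mL = 2.303657 mg/mL
Stage 1: 41 mL/hr × 8.3 hr = 340.3 mL → 340.3 mL × 2.303657 mg/mL = 783.9343 mg
Stage 2: 103 mL/hr × 8.7 hr = 896.1 mL → 896.1 mL × 2.303657 mg/mL = 2064.307 mg
Total = 783.9343 + 2064.307 = 2848.241 mg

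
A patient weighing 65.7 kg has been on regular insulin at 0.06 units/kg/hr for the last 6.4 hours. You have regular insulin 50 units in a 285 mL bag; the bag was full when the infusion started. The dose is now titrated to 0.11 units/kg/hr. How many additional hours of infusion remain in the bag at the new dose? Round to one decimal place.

Initial rate:
Dose = 0.06 units/kg/hr × 65.7 kg = 3.942 units/hr
Concentration = 50 units ÷ 285 mL = 0.1754386 units/mL
Rate = 3.942 units/hr ÷ 0.1754386 units/mL = 22.4694 mL/hr
Volume infused so far = 22.4694 mL/hr × 6.4 hr = 143.8042 mL
Volume remaining = 285 − 143.8042 = 141.1958 mL
New rate:
Dose = 0.11 units/kg/hr × 65.7 kg = 7.227 units/hr
Rate = 7.227 units/hr ÷ 0.1754386 units/mL = 41.1939 mL/hr
Time remaining = 141.1958 mL ÷ 41.1939 mL/hr = 3.427591 hr

3.4 hours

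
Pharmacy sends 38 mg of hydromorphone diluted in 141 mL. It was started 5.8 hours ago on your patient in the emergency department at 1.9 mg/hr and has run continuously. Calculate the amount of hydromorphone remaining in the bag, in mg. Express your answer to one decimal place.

27.0 mg

Concentration = 38 mg ÷ 141 mL = 0.2695035 mg/mL
Rate = 1.9 mg/hr ÷ 0.2695035 mg/mL = 7.05 mL/hr
Volume infused = 7.05 mL/hr × 5.8 hr = 40.89 mL
Volume remaining = 141 − 40.89 = 100.11 mL
Drug remaining = 100.11 mL × 0.2695035 mg/mL = 26.98 mg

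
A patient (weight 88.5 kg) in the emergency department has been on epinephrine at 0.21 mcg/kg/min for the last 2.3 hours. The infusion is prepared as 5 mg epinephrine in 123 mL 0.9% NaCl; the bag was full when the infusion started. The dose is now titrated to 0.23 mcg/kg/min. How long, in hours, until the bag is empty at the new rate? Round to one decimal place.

Initial rate:
Dose = 0.21 mcg/kg/min × 88.5 kg = 18.585 mcg/min
18.585 mcg/min × 60 min/hr = 1115.1 mcg/hr
Concentration = 5 mg ÷ 123 mL = 0.04065041 mg/mL = 40.65041 mcg/mL
Rate = 1115.1 mcg/hr ÷ 40.65041 mcg/mL = 27.43146 mL/hr
Volume infused so far = 27.43146 mL/hr × 2.3 hr = 63.09236 mL
Volume remaining = 123 − 63.09236 = 59.90764 mL
New rate:
Dose = 0.23 mcg/kg/min × 88.5 kg = 20.355 mcg/min
20.355 mcg/min × 60 min/hr = 1221.3 mcg/hr
Rate = 1221.3 mcg/hr ÷ 40.65041 mcg/mL = 30.04398 mL/hr
Time remaining = 59.90764 mL ÷ 30.04398 mL/hr = 1.993998 hr

2.0 hours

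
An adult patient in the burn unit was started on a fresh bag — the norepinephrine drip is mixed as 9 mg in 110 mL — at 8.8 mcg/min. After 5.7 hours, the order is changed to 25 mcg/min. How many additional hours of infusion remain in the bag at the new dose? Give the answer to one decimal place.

4.0 hours

Initial rate:
8.8 mcg/min × 60 min/hr = 528 mcg/hr
Concentration = 9 mg ÷ 110 mL = 0.08181818 mg/mL = 81.81818 mcg/mL
Rate = 528 mcg/hr ÷ 81.81818 mcg/mL = 6.453333 mL/hr
Volume infused so far = 6.453333 mL/hr × 5.7 hr = 36.784 mL
Volume remaining = 110 − 36.784 = 73.216 mL
New rate:
25 mcg/min × 60 min/hr = 1500 mcg/hr
Rate = 1500 mcg/hr ÷ 81.81818 mcg/mL = 18.33333 mL/hr
Time remaining = 73.216 mL ÷ 18.33333 mL/hr = 3.9936 hr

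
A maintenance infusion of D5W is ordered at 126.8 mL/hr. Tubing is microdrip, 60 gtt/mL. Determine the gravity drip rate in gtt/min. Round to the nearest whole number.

127 gtt/min

126.8 mL/hr ÷ 60 min/hr = 2.113333 mL/min
2.113333 mL/min × 60 gtt/mL = 126.8 gtt/min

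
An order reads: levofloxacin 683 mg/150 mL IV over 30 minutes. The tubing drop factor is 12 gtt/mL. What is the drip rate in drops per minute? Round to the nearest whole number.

60 gtt/min

150 mL ÷ (30 min) = 5 mL/min
5 mL/min × 12 gtt/mL = 60 gtt/min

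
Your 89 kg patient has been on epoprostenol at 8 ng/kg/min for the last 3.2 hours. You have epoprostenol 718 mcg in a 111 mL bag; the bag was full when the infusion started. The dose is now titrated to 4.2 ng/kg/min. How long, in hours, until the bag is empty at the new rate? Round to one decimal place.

25.9 hours

Initial rate:
Dose = 8 ng/kg/min × 89 kg = 712 ng/min
712 ng/min × 60 min/hr = 42720 ng/hr
Concentration = 718 mcg ÷ 111 mL = 6.468468 mcg/mL = 6468.468 ng/mL
Rate = 42720 ng/hr ÷ 6468.468 ng/mL = 6.604345 mL/hr
Volume infused so far = 6.604345 mL/hr × 3.2 hr = 21.13391 mL
Volume remaining = 111 − 21.13391 = 89.86609 mL
New rate:
Dose = 4.2 ng/kg/min × 89 kg = 373.8 ng/min
373.8 ng/min × 60 min/hr = 22428 ng/hr
Rate = 22428 ng/hr ÷ 6468.468 ng/mL = 3.467281 mL/hr
Time remaining = 89.86609 mL ÷ 3.467281 mL/hr = 25.91832 hr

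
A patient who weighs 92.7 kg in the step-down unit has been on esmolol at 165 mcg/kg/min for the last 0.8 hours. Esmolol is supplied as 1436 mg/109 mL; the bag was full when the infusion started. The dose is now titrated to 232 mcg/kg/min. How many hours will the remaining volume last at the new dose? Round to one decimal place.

Initial rate:
Dose = 165 mcg/kg/min × 92.7 kg = 15295.5 mcg/min
15295.5 mcg/min × 60 min/hr = 917730 mcg/hr
Concentration = 1436 mg ÷ 109 mL = 13.17431 mg/mL = 13174.31 mcg/mL
Rate = 917730 mcg/hr ÷ 13174.31 mcg/mL = 69.66056 mL/hr
Volume infused so far = 69.66056 mL/hr × 0.8 hr = 55.72845 mL
Volume remaining = 109 − 55.72845 = 53.27155 mL
New rate:
Dose = 232 mcg/kg/min × 92.7 kg = 21506.4 mcg/min
21506.4 mcg/min × 60 min/hr = 1290384 mcg/hr
Rate = 1290384 mcg/hr ÷ 13174.31 mcg/mL = 97.94697 mL/hr
Time remaining = 53.27155 mL ÷ 97.94697 mL/hr = 0.5438815 hr

0.5 hours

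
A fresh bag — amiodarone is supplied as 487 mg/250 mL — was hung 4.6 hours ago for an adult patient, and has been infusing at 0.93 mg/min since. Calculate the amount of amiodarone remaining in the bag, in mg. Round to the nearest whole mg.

230 mg

0.93 mg/min × 60 min/hr = 55.8 mg/hr
Concentration = 487 mg ÷ 250 mL = 1.948 mg/mL
Rate = 55.8 mg/hr ÷ 1.948 mg/mL = 28.64476 mL/hr
Volume infused = 28.64476 mL/hr × 4.6 hr = 131.7659 mL
Volume remaining = 250 − 131.7659 = 118.2341 mL
Drug remaining = 118.2341 mL × 1.948 mg/mL = 230.32 mg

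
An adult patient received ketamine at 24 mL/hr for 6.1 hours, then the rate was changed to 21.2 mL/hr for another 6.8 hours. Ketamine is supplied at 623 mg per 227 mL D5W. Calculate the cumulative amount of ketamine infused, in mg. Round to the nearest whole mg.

797 mg

Concentration = 623 mg ÷ 227 mL = 2.744493 mg/mL
Stage 1: 24 mL/hr × 6.1 hr = 146.4 mL → 146.4 mL × 2.744493 mg/mL = 401.7938 mg
Stage 2: 21.2 mL/hr × 6.8 hr = 144.16 mL → 144.16 mL × 2.744493 mg/mL = 395.6462 mg
Total = 401.7938 + 395.6462 = 797.44 mg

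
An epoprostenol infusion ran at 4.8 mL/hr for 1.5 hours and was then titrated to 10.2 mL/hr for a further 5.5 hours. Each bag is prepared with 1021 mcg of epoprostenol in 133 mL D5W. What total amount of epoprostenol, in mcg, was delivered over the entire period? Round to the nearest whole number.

486 mcg

Concentration = 1021 mcg ÷ 133 mL = 7.676692 mcg/mL
Stage 1: 4.8 mL/hr × 1.5 hr = 7.2 mL → 7.2 mL × 7.676692 mcg/mL = 55.27218 mcg
Stage 2: 10.2 mL/hr × 5.5 hr = 56.1 mL → 56.1 mL × 7.676692 mcg/mL = 430.6624 mcg
Total = 55.27218 + 430.6624 = 485.9346 mcg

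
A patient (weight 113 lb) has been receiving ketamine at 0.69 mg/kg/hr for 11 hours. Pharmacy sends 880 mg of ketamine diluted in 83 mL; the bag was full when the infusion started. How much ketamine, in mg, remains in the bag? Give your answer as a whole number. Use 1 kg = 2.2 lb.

Weight = 113 lb ÷ 2.2 lb/kg = 51.36364 kg
Dose = 0.69 mg/kg/hr × 51.36364 kg = 35.44091 mg/hr
Concentration = 880 mg ÷ 83 mL = 10.60241 mg/mL
Rate = 35.44091 mg/hr ÷ 10.60241 mg/mL = 3.342722 mL/hr
Volume infused = 3.342722 mL/hr × 11 hr = 36.76994 mL
Volume remaining = 83 − 36.76994 = 46.23006 mL
Drug remaining = 46.23006 mL × 10.60241 mg/mL = 490.15 mg

490 mg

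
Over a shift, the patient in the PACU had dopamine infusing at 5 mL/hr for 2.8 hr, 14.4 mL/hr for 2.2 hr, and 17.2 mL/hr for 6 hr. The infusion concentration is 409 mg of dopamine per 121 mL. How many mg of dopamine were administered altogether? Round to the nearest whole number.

503 mg

Concentration = 409 mg ÷ 121 mL = 3.380165 mg/mL
Stage 1: 5 mL/hr × 2.8 hr = 14 mL → 14 mL × 3.380165 mg/mL = 47.32231 mg
Stage 2: 14.4 mL/hr × 2.2 hr = 31.68 mL → 31.68 mL × 3.380165 mg/mL = 107.0836 mg
Stage 3: 17.2 mL/hr × 6 hr = 103.2 mL → 103.2 mL × 3.380165 mg/mL = 348.8331 mg
Total = 47.32231 + 107.0836 + 348.8331 = 503.239 mg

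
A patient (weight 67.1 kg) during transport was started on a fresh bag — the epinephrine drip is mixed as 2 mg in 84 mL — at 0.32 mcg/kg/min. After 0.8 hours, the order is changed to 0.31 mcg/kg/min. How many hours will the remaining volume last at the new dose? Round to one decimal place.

0.8 hours

Initial rate:
Dose = 0.32 mcg/kg/min × 67.1 kg = 21.472 mcg/min
21.472 mcg/min × 60 min/hr = 1288.32 mcg/hr
Concentration = 2 mg ÷ 84 mL = 0.02380952 mg/mL = 23.80952 mcg/mL
Rate = 1288.32 mcg/hr ÷ 23.80952 mcg/mL = 54.10944 mL/hr
Volume infused so far = 54.10944 mL/hr × 0.8 hr = 43.28755 mL
Volume remaining = 84 − 43.28755 = 40.71245 mL
New rate:
Dose = 0.31 mcg/kg/min × 67.1 kg = 20.801 mcg/min
20.801 mcg/min × 60 min/hr = 1248.06 mcg/hr
Rate = 1248.06 mcg/hr ÷ 23.80952 mcg/mL = 52.41852 mL/hr
Time remaining = 40.71245 mL ÷ 52.41852 mL/hr = 0.7766806 hr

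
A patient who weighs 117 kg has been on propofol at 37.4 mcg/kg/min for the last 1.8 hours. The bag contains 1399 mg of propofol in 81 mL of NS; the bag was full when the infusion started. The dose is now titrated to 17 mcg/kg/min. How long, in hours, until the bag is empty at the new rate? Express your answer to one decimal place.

7.8 hours

Initial rate:
Dose = 37.4 mcg/kg/min × 117 kg = 4375.8 mcg/min
4375.8 mcg/min × 60 min/hr = 262548 mcg/hr
Concentration = 1399 mg ÷ 81 mL = 17.2716 mg/mL = 17271.6 mcg/mL
Rate = 262548 mcg/hr ÷ 17271.6 mcg/mL = 15.20114 mL/hr
Volume infused so far = 15.20114 mL/hr × 1.8 hr = 27.36204 mL
Volume remaining = 81 − 27.36204 = 53.63796 mL
New rate:
Dose = 17 mcg/kg/min × 117 kg = 1989 mcg/min
1989 mcg/min × 60 min/hr = 119340 mcg/hr
Rate = 119340 mcg/hr ÷ 17271.6 mcg/mL = 6.909607 mL/hr
Time remaining = 53.63796 mL ÷ 6.909607 mL/hr = 7.762809 hr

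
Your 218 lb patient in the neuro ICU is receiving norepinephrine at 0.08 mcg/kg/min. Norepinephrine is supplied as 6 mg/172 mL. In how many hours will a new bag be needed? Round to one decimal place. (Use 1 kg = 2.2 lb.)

12.6 hours

Weight = 218 lb ÷ 2.2 lb/kg = 99.09091 kg
Dose = 0.08 mcg/kg/min × 99.09091 kg = 7.927273 mcg/min
7.927273 mcg/min × 60 min/hr = 475.6364 mcg/hr
Concentration = 6 mg ÷ 172 mL = 0.03488372 mg/mL = 34.88372 mcg/mL
Rate = 475.6364 mcg/hr ÷ 34.88372 mcg/mL = 13.63491 mL/hr
Duration = 172 mL ÷ 13.63491 mL/hr = 12.61468 hr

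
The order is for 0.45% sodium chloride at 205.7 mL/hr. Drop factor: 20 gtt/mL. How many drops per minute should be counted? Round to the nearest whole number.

205.7 mL/hr ÷ 60 min/hr = 3.428333 mL/min
3.428333 mL/min × 20 gtt/mL = 68.56667 gtt/min

69 gtt/min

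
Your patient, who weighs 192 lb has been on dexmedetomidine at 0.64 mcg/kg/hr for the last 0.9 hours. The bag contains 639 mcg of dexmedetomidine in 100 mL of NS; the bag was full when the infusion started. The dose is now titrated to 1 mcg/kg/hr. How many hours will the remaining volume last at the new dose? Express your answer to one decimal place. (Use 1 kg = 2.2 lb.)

6.7 hours

Initial rate:
Weight = 192 lb ÷ 2.2 lb/kg = 87.27273 kg
Dose = 0.64 mcg/kg/hr × 87.27273 kg = 55.85455 mcg/hr
Concentration = 639 mcg ÷ 100 mL = 6.39 mcg/mL
Rate = 55.85455 mcg/hr ÷ 6.39 mcg/mL = 8.74093 mL/hr
Volume infused so far = 8.74093 mL/hr × 0.9 hr = 7.866837 mL
Volume remaining = 100 − 7.866837 = 92.13316 mL
New rate:
Dose = 1 mcg/kg/hr × 87.27273 kg = 87.27273 mcg/hr
Rate = 87.27273 mcg/hr ÷ 6.39 mcg/mL = 13.6577 mL/hr
Time remaining = 92.13316 mL ÷ 13.6577 mL/hr = 6.745875 hr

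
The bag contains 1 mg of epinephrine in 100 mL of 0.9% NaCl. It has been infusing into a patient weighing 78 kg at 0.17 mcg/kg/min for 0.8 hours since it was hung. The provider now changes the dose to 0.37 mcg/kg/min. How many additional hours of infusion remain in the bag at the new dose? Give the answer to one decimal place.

Initial rate:
Dose = 0.17 mcg/kg/min × 78 kg = 13.26 mcg/min
13.26 mcg/min × 60 min/hr = 795.6 mcg/hr
Concentration = 1 mg ÷ 100 mL = 0.01 mg/mL = 10 mcg/mL
Rate = 795.6 mcg/hr ÷ 10 mcg/mL = 79.56 mL/hr
Volume infused so far = 79.56 mL/hr × 0.8 hr = 63.648 mL
Volume remaining = 100 − 63.648 = 36.352 mL
New rate:
Dose = 0.37 mcg/kg/min × 78 kg = 28.86 mcg/min
28.86 mcg/min × 60 min/hr = 1731.6 mcg/hr
Rate = 1731.6 mcg/hr ÷ 10 mcg/mL = 173.16 mL/hr
Time remaining = 36.352 mL ÷ 173.16 mL/hr = 0.209933 hr

0.2 hours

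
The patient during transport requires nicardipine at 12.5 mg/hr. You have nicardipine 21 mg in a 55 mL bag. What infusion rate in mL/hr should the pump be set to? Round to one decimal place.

Concentration = 21 mg ÷ 55 mL = 0.3818182 mg/mL
Rate = 12.5 mg/hr ÷ 0.3818182 mg/mL = 32.7381 mL/hr

32.7 mL/hr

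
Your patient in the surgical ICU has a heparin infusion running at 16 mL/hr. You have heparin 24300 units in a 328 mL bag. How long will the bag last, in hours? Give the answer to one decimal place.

20.5 hours

Duration = 328 mL ÷ 16 mL/hr = 20.5 hr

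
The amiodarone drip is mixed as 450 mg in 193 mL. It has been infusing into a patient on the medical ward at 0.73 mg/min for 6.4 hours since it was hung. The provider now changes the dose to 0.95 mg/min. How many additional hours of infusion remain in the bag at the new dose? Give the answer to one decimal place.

3.0 hours

Initial rate:
0.73 mg/min × 60 min/hr = 43.8 mg/hr
Concentration = 450 mg ÷ 193 mL = 2.331606 mg/mL
Rate = 43.8 mg/hr ÷ 2.331606 mg/mL = 18.78533 mL/hr
Volume infused so far = 18.78533 mL/hr × 6.4 hr = 120.2261 mL
Volume remaining = 193 − 120.2261 = 72.77387 mL
New rate:
0.95 mg/min × 60 min/hr = 57 mg/hr
Rate = 57 mg/hr ÷ 2.331606 mg/mL = 24.44667 mL/hr
Time remaining = 72.77387 mL ÷ 24.44667 mL/hr = 2.976842 hr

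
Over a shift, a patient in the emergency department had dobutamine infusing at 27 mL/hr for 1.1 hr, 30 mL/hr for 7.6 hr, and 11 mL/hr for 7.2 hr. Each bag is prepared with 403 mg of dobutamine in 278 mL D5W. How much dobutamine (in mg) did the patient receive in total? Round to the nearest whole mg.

Concentration = 403 mg ÷ 278 mL = 1.44964 mg/mL
Stage 1: 27 mL/hr × 1.1 hr = 29.7 mL → 29.7 mL × 1.44964 mg/mL = 43.05432 mg
Stage 2: 30 mL/hr × 7.6 hr = 228 mL → 228 mL × 1.44964 mg/mL = 330.518 mg
Stage 3: 11 mL/hr × 7.2 hr = 79.2 mL → 79.2 mL × 1.44964 mg/mL = 114.8115 mg
Total = 43.05432 + 330.518 + 114.8115 = 488.3838 mg

488 mg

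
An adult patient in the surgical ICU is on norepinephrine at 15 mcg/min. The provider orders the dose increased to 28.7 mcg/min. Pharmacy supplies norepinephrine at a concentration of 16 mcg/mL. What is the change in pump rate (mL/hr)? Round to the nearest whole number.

At the current dose:
15 mcg/min × 60 min/hr = 900 mcg/hr
Rate = 900 mcg/hr ÷ 16 mcg/mL = 56.25 mL/hr
At the new dose:
28.7 mcg/min × 60 min/hr = 1722 mcg/hr
Rate = 1722 mcg/hr ÷ 16 mcg/mL = 107.625 mL/hr
Change = 107.625 − 56.25 = 51.375 mL/hr → 51.375 mL/hr increase

51 mL/hr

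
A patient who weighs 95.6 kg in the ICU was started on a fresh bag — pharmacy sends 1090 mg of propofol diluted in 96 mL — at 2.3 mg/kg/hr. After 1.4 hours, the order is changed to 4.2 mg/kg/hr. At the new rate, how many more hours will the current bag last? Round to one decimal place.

Initial rate:
Dose = 2.3 mg/kg/hr × 95.6 kg = 219.88 mg/hr
Concentration = 1090 mg ÷ 96 mL = 11.35417 mg/mL
Rate = 219.88 mg/hr ÷ 11.35417 mg/mL = 19.36558 mL/hr
Volume infused so far = 19.36558 mL/hr × 1.4 hr = 27.11181 mL
Volume remaining = 96 − 27.11181 = 68.88819 mL
New rate:
Dose = 4.2 mg/kg/hr × 95.6 kg = 401.52 mg/hr
Rate = 401.52 mg/hr ÷ 11.35417 mg/mL = 35.36323 mL/hr
Time remaining = 68.88819 mL ÷ 35.36323 mL/hr = 1.948018 hr

1.9 hours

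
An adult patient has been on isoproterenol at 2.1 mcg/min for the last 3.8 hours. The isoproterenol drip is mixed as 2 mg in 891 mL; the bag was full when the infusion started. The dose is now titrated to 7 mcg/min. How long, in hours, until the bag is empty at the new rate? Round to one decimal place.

Initial rate:
2.1 mcg/min × 60 min/hr = 126 mcg/hr
Concentration = 2 mg ÷ 891 mL = 0.002244669 mg/mL = 2.244669 mcg/mL
Rate = 126 mcg/hr ÷ 2.244669 mcg/mL = 56.133 mL/hr
Volume infused so far = 56.133 mL/hr × 3.8 hr = 213.3054 mL
Volume remaining = 891 − 213.3054 = 677.6946 mL
New rate:
7 mcg/min × 60 min/hr = 420 mcg/hr
Rate = 420 mcg/hr ÷ 2.244669 mcg/mL = 187.11 mL/hr
Time remaining = 677.6946 mL ÷ 187.11 mL/hr = 3.621905 hr

3.6 hours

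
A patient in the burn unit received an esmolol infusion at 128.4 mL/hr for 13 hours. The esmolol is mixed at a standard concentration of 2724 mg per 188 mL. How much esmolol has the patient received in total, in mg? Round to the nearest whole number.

Concentration = 2724 mg ÷ 188 mL = 14.48936 mg/mL = 14489.36 mcg/mL
Drug rate = 128.4 mL/hr × 14489.36 mcg/mL = 1860434 mcg/hr
Total = 1860434 mcg/hr × 13 hr = 24185643 mcg = 24185.64 mg

24186 mg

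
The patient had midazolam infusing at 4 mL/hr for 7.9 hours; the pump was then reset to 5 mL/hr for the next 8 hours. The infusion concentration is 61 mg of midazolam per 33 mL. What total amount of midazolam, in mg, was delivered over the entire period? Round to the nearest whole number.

132 mg

Concentration = 61 mg ÷ 33 mL = 1.848485 mg/mL
Stage 1: 4 mL/hr × 7.9 hr = 31.6 mL → 31.6 mL × 1.848485 mg/mL = 58.41212 mg
Stage 2: 5 mL/hr × 8 hr = 40 mL → 40 mL × 1.848485 mg/mL = 73.93939 mg
Total = 58.41212 + 73.93939 = 132.3515 mg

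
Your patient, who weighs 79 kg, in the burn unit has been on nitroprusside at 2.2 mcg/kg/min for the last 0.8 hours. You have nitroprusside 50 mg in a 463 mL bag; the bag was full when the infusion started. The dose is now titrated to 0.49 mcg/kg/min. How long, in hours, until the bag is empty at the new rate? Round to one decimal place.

17.9 hours

Initial rate:
Dose = 2.2 mcg/kg/min × 79 kg = 173.8 mcg/min
173.8 mcg/min × 60 min/hr = 10428 mcg/hr
Concentration = 50 mg ÷ 463 mL = 0.1079914 mg/mL = 107.9914 mcg/mL
Rate = 10428 mcg/hr ÷ 107.9914 mcg/mL = 96.56328 mL/hr
Volume infused so far = 96.56328 mL/hr × 0.8 hr = 77.25062 mL
Volume remaining = 463 − 77.25062 = 385.7494 mL
New rate:
Dose = 0.49 mcg/kg/min × 79 kg = 38.71 mcg/min
38.71 mcg/min × 60 min/hr = 2322.6 mcg/hr
Rate = 2322.6 mcg/hr ÷ 107.9914 mcg/mL = 21.50728 mL/hr
Time remaining = 385.7494 mL ÷ 21.50728 mL/hr = 17.93576 hr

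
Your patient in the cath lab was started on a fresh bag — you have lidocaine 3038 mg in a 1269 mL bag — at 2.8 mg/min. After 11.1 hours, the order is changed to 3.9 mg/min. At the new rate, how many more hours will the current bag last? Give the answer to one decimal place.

Initial rate:
2.8 mg/min × 60 min/hr = 168 mg/hr
Concentration = 3038 mg ÷ 1269 mL = 2.394011 mg/mL
Rate = 168 mg/hr ÷ 2.394011 mg/mL = 70.17512 mL/hr
Volume infused so far = 70.17512 mL/hr × 11.1 hr = 778.9438 mL
Volume remaining = 1269 − 778.9438 = 490.0562 mL
New rate:
3.9 mg/min × 60 min/hr = 234 mg/hr
Rate = 234 mg/hr ÷ 2.394011 mg/mL = 97.74391 mL/hr
Time remaining = 490.0562 mL ÷ 97.74391 mL/hr = 5.013675 hr

5.0 hours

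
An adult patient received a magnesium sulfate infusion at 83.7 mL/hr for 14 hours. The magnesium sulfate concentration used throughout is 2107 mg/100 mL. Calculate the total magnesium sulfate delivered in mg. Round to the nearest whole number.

Concentration = 2107 mg ÷ 100 mL = 21.07 mg/mL
Drug rate = 83.7 mL/hr × 21.07 mg/mL = 1763.559 mg/hr
Total = 1763.559 mg/hr × 14 hr = 24689.83 mg

24690 mg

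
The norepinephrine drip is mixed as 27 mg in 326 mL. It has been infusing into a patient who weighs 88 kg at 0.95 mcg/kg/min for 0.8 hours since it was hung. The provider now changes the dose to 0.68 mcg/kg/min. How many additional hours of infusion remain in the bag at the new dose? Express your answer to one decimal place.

Initial rate:
Dose = 0.95 mcg/kg/min × 88 kg = 83.6 mcg/min
83.6 mcg/min × 60 min/hr = 5016 mcg/hr
Concentration = 27 mg ÷ 326 mL = 0.08282209 mg/mL = 82.82209 mcg/mL
Rate = 5016 mcg/hr ÷ 82.82209 mcg/mL = 60.56356 mL/hr
Volume infused so far = 60.56356 mL/hr × 0.8 hr = 48.45084 mL
Volume remaining = 326 − 48.45084 = 277.5492 mL
New rate:
Dose = 0.68 mcg/kg/min × 88 kg = 59.84 mcg/min
59.84 mcg/min × 60 min/hr = 3590.4 mcg/hr
Rate = 3590.4 mcg/hr ÷ 82.82209 mcg/mL = 43.35076 mL/hr
Time remaining = 277.5492 mL ÷ 43.35076 mL/hr = 6.402406 hr

6.4 hours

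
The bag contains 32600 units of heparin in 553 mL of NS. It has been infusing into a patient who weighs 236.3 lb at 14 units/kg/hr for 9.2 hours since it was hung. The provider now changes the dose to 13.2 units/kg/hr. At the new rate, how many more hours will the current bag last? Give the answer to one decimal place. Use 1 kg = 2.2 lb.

Initial rate:
Weight = 236.3 lb ÷ 2.2 lb/kg = 107.4091 kg
Dose = 14 units/kg/hr × 107.4091 kg = 1503.727 units/hr
Concentration = 32600 units ÷ 553 mL = 58.95118 units/mL
Rate = 1503.727 units/hr ÷ 58.95118 units/mL = 25.50801 mL/hr
Volume infused so far = 25.50801 mL/hr × 9.2 hr = 234.6737 mL
Volume remaining = 553 − 234.6737 = 318.3263 mL
New rate:
Dose = 13.2 units/kg/hr × 107.4091 kg = 1417.8 units/hr
Rate = 1417.8 units/hr ÷ 58.95118 units/mL = 24.05041 mL/hr
Time remaining = 318.3263 mL ÷ 24.05041 mL/hr = 13.23579 hr

13.2 hours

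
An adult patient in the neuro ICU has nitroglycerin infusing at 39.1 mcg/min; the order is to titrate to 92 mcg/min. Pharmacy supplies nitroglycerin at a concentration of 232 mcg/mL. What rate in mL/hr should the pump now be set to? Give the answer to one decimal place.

23.8 mL/hr

92 mcg/min × 60 min/hr = 5520 mcg/hr
Rate = 5520 mcg/hr ÷ 232 mcg/mL = 23.7931 mL/hr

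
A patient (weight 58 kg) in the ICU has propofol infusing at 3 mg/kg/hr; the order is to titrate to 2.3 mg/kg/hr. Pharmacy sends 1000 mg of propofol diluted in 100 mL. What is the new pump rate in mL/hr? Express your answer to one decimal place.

Dose = 2.3 mg/kg/hr × 58 kg = 133.4 mg/hr
Concentration = 1000 mg ÷ 100 mL = 10 mg/mL
Rate = 133.4 mg/hr ÷ 10 mg/mL = 13.34 mL/hr

13.3 mL/hr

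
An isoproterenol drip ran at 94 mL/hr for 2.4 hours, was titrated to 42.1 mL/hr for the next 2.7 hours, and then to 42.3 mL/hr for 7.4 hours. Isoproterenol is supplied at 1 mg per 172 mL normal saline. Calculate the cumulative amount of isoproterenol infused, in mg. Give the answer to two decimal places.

Concentration = 1 mg ÷ 172 mL = 0.005813953 mg/mL
Stage 1: 94 mL/hr × 2.4 hr = 225.6 mL → 225.6 mL × 0.005813953 mg/mL = 1.311628 mg
Stage 2: 42.1 mL/hr × 2.7 hr = 113.67 mL → 113.67 mL × 0.005813953 mg/mL = 0.6608721 mg
Stage 3: 42.3 mL/hr × 7.4 hr = 313.02 mL → 313.02 mL × 0.005813953 mg/mL = 1.819884 mg
Total = 1.311628 + 0.6608721 + 1.819884 = 3.792384 mg

3.79 mg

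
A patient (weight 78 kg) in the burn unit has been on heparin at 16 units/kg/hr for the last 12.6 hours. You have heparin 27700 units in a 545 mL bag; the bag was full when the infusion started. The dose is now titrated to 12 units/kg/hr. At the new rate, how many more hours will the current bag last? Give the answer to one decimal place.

Initial rate:
Dose = 16 units/kg/hr × 78 kg = 1248 units/hr
Concentration = 27700 units ÷ 545 mL = 50.82569 units/mL
Rate = 1248 units/hr ÷ 50.82569 units/mL = 24.55451 mL/hr
Volume infused so far = 24.55451 mL/hr × 12.6 hr = 309.3869 mL
Volume remaining = 545 − 309.3869 = 235.6131 mL
New rate:
Dose = 12 units/kg/hr × 78 kg = 936 units/hr
Rate = 936 units/hr ÷ 50.82569 units/mL = 18.41588 mL/hr
Time remaining = 235.6131 mL ÷ 18.41588 mL/hr = 12.79402 hr

12.8 hours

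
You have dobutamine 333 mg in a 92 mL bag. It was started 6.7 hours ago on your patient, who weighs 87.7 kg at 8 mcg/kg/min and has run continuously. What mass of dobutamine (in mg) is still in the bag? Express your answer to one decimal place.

Dose = 8 mcg/kg/min × 87.7 kg = 701.6 mcg/min
701.6 mcg/min × 60 min/hr = 42096 mcg/hr
Concentration = 333 mg ÷ 92 mL = 3.619565 mg/mL = 3619.565 mcg/mL
Rate = 42096 mcg/hr ÷ 3619.565 mcg/mL = 11.63013 mL/hr
Volume infused = 11.63013 mL/hr × 6.7 hr = 77.92185 mL
Volume remaining = 92 − 77.92185 = 14.07815 mL
Drug remaining = 14.07815 mL × 3619.565 mcg/mL = 50956.8 mcg = 50.9568 mg

51.0 mg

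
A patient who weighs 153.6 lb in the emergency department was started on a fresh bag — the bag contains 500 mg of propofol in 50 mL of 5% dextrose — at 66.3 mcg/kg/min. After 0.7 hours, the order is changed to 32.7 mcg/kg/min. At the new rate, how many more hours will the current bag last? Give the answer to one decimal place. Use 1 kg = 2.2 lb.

2.2 hours

Initial rate:
Weight = 153.6 lb ÷ 2.2 lb/kg = 69.81818 kg
Dose = 66.3 mcg/kg/min × 69.81818 kg = 4628.945 mcg/min
4628.945 mcg/min × 60 min/hr = 277736.7 mcg/hr
Concentration = 500 mg ÷ 50 mL = 10 mg/mL = 10000 mcg/mL
Rate = 277736.7 mcg/hr ÷ 10000 mcg/mL = 27.77367 mL/hr
Volume infused so far = 27.77367 mL/hr × 0.7 hr = 19.44157 mL
Volume remaining = 50 − 19.44157 = 30.55843 mL
New rate:
Dose = 32.7 mcg/kg/min × 69.81818 kg = 2283.055 mcg/min
2283.055 mcg/min × 60 min/hr = 136983.3 mcg/hr
Rate = 136983.3 mcg/hr ÷ 10000 mcg/mL = 13.69833 mL/hr
Time remaining = 30.55843 mL ÷ 13.69833 mL/hr = 2.230815 hr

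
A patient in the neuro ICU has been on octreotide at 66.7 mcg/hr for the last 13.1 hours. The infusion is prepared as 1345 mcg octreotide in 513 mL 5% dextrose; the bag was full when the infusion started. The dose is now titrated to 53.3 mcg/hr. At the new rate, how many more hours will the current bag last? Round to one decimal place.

Initial rate:
Concentration = 1345 mcg ÷ 513 mL = 2.621832 mcg/mL
Rate = 66.7 mcg/hr ÷ 2.621832 mcg/mL = 25.44022 mL/hr
Volume infused so far = 25.44022 mL/hr × 13.1 hr = 333.2669 mL
Volume remaining = 513 − 333.2669 = 179.7331 mL
New rate:
Rate = 53.3 mcg/hr ÷ 2.621832 mcg/mL = 20.32929 mL/hr
Time remaining = 179.7331 mL ÷ 20.32929 mL/hr = 8.841088 hr

8.8 hours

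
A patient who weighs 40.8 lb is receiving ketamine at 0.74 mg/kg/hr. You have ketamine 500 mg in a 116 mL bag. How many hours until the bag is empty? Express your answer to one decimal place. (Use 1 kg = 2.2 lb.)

36.4 hours

Weight = 40.8 lb ÷ 2.2 lb/kg = 18.54545 kg
Dose = 0.74 mg/kg/hr × 18.54545 kg = 13.72364 mg/hr
Concentration = 500 mg ÷ 116 mL = 4.310345 mg/mL
Rate = 13.72364 mg/hr ÷ 4.310345 mg/mL = 3.183884 mL/hr
Duration = 116 mL ÷ 3.183884 mL/hr = 36.43349 hr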